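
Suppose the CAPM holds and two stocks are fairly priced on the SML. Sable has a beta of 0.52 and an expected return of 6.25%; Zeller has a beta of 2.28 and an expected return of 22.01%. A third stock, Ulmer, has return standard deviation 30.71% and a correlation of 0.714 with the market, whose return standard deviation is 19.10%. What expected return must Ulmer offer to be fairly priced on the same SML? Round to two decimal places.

11.87%

MRP = (22.01% − 6.25%) / (2.28 − 0.52) = 8.9545%
R_f = 6.25% − 0.52 × 8.9545% = 1.5937%
β_Ulmer = ρ·σ_i/σ_m = 0.714 × 30.71 / 19.10 = 1.1480
E(R_Ulmer) = R_f + β × MRP = 1.5937% + 1.1480 × 8.9545% = 11.87%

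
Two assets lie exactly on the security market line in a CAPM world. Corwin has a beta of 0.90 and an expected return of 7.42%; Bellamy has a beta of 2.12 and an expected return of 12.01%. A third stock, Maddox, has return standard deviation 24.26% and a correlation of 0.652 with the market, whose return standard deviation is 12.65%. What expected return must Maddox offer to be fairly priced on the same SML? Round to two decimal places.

MRP = (12.01% − 7.42%) / (2.12 − 0.90) = 3.7623%
R_f = 7.42% − 0.90 × 3.7623% = 4.0339%
β_Maddox = ρ·σ_i/σ_m = 0.652 × 24.26 / 12.65 = 1.2504
E(R_Maddox) = R_f + β × MRP = 4.0339% + 1.2504 × 3.7623% = 8.74%

8.74%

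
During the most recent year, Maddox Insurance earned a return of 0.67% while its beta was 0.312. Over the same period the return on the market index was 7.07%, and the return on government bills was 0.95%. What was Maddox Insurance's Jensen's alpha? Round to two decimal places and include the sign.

-2.19%

Market excess return = 7.07% − 0.95% = 6.12%
CAPM benchmark = R_f + β(R_m − R_f) = 0.95% + 0.312 × 6.12% = 2.85944%
α = actual − benchmark = 0.67% − 2.85944% = -2.19%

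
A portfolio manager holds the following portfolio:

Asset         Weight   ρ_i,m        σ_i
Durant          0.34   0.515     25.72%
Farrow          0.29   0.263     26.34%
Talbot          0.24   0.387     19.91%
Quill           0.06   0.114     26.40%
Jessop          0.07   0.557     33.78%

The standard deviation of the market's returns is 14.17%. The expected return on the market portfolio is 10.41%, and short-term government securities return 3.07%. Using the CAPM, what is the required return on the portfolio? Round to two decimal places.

β_Durant = 0.515 × 25.72% / 14.17% = 0.9348
β_Farrow = 0.263 × 26.34% / 14.17% = 0.4889
β_Talbot = 0.387 × 19.91% / 14.17% = 0.5438
β_Quill = 0.114 × 26.40% / 14.17% = 0.2124
β_Jessop = 0.557 × 33.78% / 14.17% = 1.3278
β_P = Σ w_i β_i = 0.34×0.9348 + 0.29×0.4889 + 0.24×0.5438 + 0.06×0.2124 + 0.07×1.3278 = 0.6958
MRP = 10.41% − 3.07% = 7.34%
E(R_P) = R_f + β_P × MRP = 3.07% + 0.6958 × 7.34% = 8.18%

8.18%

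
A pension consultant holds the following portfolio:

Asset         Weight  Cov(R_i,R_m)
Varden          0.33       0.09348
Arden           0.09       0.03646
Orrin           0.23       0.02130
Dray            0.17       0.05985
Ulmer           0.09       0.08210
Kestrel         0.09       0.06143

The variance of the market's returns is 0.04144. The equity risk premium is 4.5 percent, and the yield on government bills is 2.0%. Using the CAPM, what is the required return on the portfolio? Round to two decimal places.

8.75%

β_Varden = 0.09348 / 0.04144 = 2.2558
β_Arden = 0.03646 / 0.04144 = 0.8798
β_Orrin = 0.02130 / 0.04144 = 0.5140
β_Dray = 0.05985 / 0.04144 = 1.4443
β_Ulmer = 0.08210 / 0.04144 = 1.9812
β_Kestrel = 0.06143 / 0.04144 = 1.4824
β_P = Σ w_i β_i = 0.33×2.2558 + 0.09×0.8798 + 0.23×0.5140 + 0.17×1.4443 + 0.09×1.9812 + 0.09×1.4824 = 1.4991
E(R_P) = R_f + β_P × MRP = 2.0% + 1.4991 × 4.5% = 8.75%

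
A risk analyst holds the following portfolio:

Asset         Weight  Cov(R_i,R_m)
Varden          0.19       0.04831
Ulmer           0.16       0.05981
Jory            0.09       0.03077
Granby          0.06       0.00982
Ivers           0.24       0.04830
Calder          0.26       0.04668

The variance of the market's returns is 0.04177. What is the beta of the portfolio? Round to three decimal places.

β_Varden = 0.04831 / 0.04177 = 1.1566
β_Ulmer = 0.05981 / 0.04177 = 1.4319
β_Jory = 0.03077 / 0.04177 = 0.7367
β_Granby = 0.00982 / 0.04177 = 0.2351
β_Ivers = 0.04830 / 0.04177 = 1.1563
β_Calder = 0.04668 / 0.04177 = 1.1175
β_P = Σ w_i β_i = 0.19×1.1566 + 0.16×1.4319 + 0.09×0.7367 + 0.06×0.2351 + 0.24×1.1563 + 0.26×1.1175 = 1.0973

1.097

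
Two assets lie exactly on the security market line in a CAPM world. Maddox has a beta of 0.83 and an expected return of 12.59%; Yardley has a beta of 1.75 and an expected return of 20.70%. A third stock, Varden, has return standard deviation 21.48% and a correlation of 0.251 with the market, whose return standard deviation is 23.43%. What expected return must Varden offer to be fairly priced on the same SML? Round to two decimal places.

7.30%

MRP = (20.70% − 12.59%) / (1.75 − 0.83) = 8.8152%
R_f = 12.59% − 0.83 × 8.8152% = 5.2734%
β_Varden = ρ·σ_i/σ_m = 0.251 × 21.48 / 23.43 = 0.2301
E(R_Varden) = R_f + β × MRP = 5.2734% + 0.2301 × 8.8152% = 7.30%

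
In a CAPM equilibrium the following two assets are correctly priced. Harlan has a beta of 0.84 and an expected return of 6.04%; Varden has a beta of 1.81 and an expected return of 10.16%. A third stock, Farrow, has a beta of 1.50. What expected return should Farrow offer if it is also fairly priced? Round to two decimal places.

8.84%

MRP (SML slope) = (10.16% − 6.04%) / (1.81 − 0.84) = 4.12% / 0.97 = 4.2474%
R_f (intercept) = 6.04% − 0.84 × 4.2474% = 2.4722%
E(R_Farrow) = R_f + β × MRP = 2.4722% + 1.50 × 4.2474% = 8.84%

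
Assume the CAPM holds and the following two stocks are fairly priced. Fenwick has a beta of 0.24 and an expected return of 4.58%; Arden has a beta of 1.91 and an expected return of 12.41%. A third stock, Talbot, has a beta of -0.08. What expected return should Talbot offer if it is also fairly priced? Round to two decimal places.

3.08%

MRP (SML slope) = (12.41% − 4.58%) / (1.91 − 0.24) = 7.83% / 1.67 = 4.6886%
R_f (intercept) = 4.58% − 0.24 × 4.6886% = 3.4547%
E(R_Talbot) = R_f + β × MRP = 3.4547% + -0.08 × 4.6886% = 3.08%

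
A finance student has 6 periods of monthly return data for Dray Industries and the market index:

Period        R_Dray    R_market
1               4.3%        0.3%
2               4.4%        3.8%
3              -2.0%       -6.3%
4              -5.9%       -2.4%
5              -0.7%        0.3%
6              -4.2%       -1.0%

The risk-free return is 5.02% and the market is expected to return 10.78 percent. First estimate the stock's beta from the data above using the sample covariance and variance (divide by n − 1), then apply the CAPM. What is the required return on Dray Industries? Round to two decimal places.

Mean R_i = (4.3 + 4.4 − 2.0 − 5.9 − 0.7 − 4.2) / 6 = -0.6833%
Mean R_m = (0.3 + 3.8 − 6.3 − 2.4 + 0.3 − 1.0) / 6 = -0.8833%
Σ(R_i − R̄_i)(R_m − R̄_m) = 45.1383  ⇒  Cov = 45.1383 / 5 = 9.0277
Σ(R_m − R̄_m)² = 56.3883  ⇒  Var(R_m) = 56.3883 / 5 = 11.2777
β = Cov / Var(R_m) = 9.0277 / 11.2777 = 0.8005
MRP = 10.78% − 5.02% = 5.76%
E(R) = R_f + β × MRP = 5.02% + 0.8005 × 5.76% = 9.63%

9.63%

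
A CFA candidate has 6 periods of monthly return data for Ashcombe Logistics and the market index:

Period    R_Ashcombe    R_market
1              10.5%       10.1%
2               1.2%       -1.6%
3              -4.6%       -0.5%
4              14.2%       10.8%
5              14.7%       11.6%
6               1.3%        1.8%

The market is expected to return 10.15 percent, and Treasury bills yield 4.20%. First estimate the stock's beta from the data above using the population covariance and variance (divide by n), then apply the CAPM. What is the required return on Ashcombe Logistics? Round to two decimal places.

11.62%

Mean R_i = (10.5 + 1.2 − 4.6 + 14.2 + 14.7 + 1.3) / 6 = 6.2167%
Mean R_m = (10.1 − 1.6 − 0.5 + 10.8 + 11.6 + 1.8) / 6 = 5.3667%
Σ(R_i − R̄_i)(R_m − R̄_m) = 232.4733  ⇒  Cov = 232.4733 / 6 = 38.7456
Σ(R_m − R̄_m)² = 186.4533  ⇒  Var(R_m) = 186.4533 / 6 = 31.0756
β = Cov / Var(R_m) = 38.7456 / 31.0756 = 1.2468
MRP = 10.15% − 4.20% = 5.95%
E(R) = R_f + β × MRP = 4.20% + 1.2468 × 5.95% = 11.62%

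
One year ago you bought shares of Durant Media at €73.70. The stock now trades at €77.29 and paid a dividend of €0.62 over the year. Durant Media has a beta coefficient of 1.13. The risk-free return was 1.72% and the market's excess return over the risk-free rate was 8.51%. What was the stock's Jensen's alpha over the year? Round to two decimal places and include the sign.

Realised HPR = (P1 + D1 − P0) / P0 = (77.29 + 0.62 − 73.70) / 73.70 = 4.21 / 73.70 = 5.7123%
CAPM required = R_f + β·MRP = 1.72% + 1.13 × 8.51% = 11.3363%
α = realised − required = 5.7123% − 11.3363% = -5.62%

-5.62%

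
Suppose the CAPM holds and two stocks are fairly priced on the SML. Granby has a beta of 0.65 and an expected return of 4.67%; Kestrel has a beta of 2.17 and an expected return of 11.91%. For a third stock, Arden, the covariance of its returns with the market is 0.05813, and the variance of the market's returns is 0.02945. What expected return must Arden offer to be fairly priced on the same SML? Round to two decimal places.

MRP = (11.91% − 4.67%) / (2.17 − 0.65) = 4.7632%
R_f = 4.67% − 0.65 × 4.7632% = 1.5739%
β_Arden = Cov / Var(R_m) = 0.05813 / 0.02945 = 1.9739
E(R_Arden) = R_f + β × MRP = 1.5739% + 1.9739 × 4.7632% = 10.98%

10.98%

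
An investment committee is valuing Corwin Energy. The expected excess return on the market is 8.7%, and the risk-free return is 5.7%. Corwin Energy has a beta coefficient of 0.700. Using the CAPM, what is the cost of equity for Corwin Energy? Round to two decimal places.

11.79%

E(R) = R_f + β × MRP = 5.7% + 0.700 × 8.7% = 11.79%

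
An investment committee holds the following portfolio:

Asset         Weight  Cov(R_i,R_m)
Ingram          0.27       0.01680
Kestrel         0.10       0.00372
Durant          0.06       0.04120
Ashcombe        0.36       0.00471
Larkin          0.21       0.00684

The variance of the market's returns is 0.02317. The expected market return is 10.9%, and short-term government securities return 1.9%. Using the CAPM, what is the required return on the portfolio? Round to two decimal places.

5.98%

β_Ingram = 0.01680 / 0.02317 = 0.7251
β_Kestrel = 0.00372 / 0.02317 = 0.1606
β_Durant = 0.04120 / 0.02317 = 1.7782
β_Ashcombe = 0.00471 / 0.02317 = 0.2033
β_Larkin = 0.00684 / 0.02317 = 0.2952
β_P = Σ w_i β_i = 0.27×0.7251 + 0.10×0.1606 + 0.06×1.7782 + 0.36×0.2033 + 0.21×0.2952 = 0.4537
MRP = 10.9% − 1.9% = 9.00%
E(R_P) = R_f + β_P × MRP = 1.9% + 0.4537 × 9.0% = 5.98%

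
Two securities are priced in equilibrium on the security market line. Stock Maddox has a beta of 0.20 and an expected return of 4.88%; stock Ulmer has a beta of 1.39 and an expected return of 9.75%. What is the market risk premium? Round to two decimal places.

Both satisfy E(R) = R_f + β·MRP, so the slope of the SML is
MRP = (9.75% − 4.88%) / (1.39 − 0.20) = 4.87% / 1.19 = 4.0924%

4.09%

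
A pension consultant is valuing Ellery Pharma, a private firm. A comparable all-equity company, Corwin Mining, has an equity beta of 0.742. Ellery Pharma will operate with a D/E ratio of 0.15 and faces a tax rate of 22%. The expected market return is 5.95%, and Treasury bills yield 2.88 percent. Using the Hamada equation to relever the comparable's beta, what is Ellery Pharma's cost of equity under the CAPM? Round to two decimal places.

β_L = β_U × [1 + (1 − t)(D/E)] = 0.742 × [1 + (1 − 0.22) × 0.15]
    = 0.742 × [1 + 0.78 × 0.15] = 0.742 × 1.1170 = 0.8288
MRP = 5.95% − 2.88% = 3.07%
E(R) = R_f + β_L × MRP = 2.88% + 0.8288 × 3.07% = 5.42%

5.42%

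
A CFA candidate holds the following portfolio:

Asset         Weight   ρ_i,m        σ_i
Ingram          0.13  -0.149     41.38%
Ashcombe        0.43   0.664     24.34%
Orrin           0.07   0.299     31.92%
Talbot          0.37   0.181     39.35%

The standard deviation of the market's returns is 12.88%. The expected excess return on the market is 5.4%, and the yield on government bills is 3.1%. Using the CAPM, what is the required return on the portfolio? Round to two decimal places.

β_Ingram = -0.149 × 41.38% / 12.88% = -0.4787
β_Ashcombe = 0.664 × 24.34% / 12.88% = 1.2548
β_Orrin = 0.299 × 31.92% / 12.88% = 0.7410
β_Talbot = 0.181 × 39.35% / 12.88% = 0.5530
β_P = Σ w_i β_i = 0.13×-0.4787 + 0.43×1.2548 + 0.07×0.7410 + 0.37×0.5530 = 0.7338
E(R_P) = R_f + β_P × MRP = 3.1% + 0.7338 × 5.4% = 7.06%

7.06%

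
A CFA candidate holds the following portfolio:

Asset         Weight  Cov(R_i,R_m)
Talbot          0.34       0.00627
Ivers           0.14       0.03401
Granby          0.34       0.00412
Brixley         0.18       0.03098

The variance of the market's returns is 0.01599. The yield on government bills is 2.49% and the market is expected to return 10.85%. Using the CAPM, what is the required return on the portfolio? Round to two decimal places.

β_Talbot = 0.00627 / 0.01599 = 0.3921
β_Ivers = 0.03401 / 0.01599 = 2.1270
β_Granby = 0.00412 / 0.01599 = 0.2577
β_Brixley = 0.03098 / 0.01599 = 1.9375
β_P = Σ w_i β_i = 0.34×0.3921 + 0.14×2.1270 + 0.34×0.2577 + 0.18×1.9375 = 0.8675
MRP = 10.85% − 2.49% = 8.36%
E(R_P) = R_f + β_P × MRP = 2.49% + 0.8675 × 8.36% = 9.74%

9.74%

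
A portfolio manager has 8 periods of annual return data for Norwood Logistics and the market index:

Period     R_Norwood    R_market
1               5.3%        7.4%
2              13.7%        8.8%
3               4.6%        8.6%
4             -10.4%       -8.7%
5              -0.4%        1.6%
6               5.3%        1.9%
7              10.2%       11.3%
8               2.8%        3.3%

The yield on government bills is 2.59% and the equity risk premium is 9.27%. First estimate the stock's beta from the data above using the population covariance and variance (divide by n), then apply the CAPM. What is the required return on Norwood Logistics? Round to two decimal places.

Mean R_i = (5.3 + 13.7 + 4.6 − 10.4 − 0.4 + 5.3 + 10.2 + 2.8) / 8 = 3.8875%
Mean R_m = (7.4 + 8.8 + 8.6 − 8.7 + 1.6 + 1.9 + 11.3 + 3.3) / 8 = 4.2750%
Σ(R_i − R̄_i)(R_m − R̄_m) = 290.7975  ⇒  Cov = 290.7975 / 8 = 36.3497
Σ(R_m − R̄_m)² = 280.3950  ⇒  Var(R_m) = 280.3950 / 8 = 35.0494
β = Cov / Var(R_m) = 36.3497 / 35.0494 = 1.0371
E(R) = R_f + β × MRP = 2.59% + 1.0371 × 9.27% = 12.20%

12.20%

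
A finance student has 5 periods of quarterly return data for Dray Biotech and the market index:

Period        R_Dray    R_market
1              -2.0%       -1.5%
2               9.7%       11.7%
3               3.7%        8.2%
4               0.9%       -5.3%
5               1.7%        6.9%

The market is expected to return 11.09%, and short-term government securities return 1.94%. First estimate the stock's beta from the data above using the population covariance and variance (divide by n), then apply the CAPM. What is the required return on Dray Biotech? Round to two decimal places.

Mean R_i = (-2.0 + 9.7 + 3.7 + 0.9 + 1.7) / 5 = 2.8000%
Mean R_m = (-1.5 + 11.7 + 8.2 − 5.3 + 6.9) / 5 = 4.0000%
Σ(R_i − R̄_i)(R_m − R̄_m) = 97.7900  ⇒  Cov = 97.7900 / 5 = 19.5580
Σ(R_m − R̄_m)² = 202.0800  ⇒  Var(R_m) = 202.0800 / 5 = 40.4160
β = Cov / Var(R_m) = 19.5580 / 40.4160 = 0.4839
MRP = 11.09% − 1.94% = 9.15%
E(R) = R_f + β × MRP = 1.94% + 0.4839 × 9.15% = 6.37%

6.37%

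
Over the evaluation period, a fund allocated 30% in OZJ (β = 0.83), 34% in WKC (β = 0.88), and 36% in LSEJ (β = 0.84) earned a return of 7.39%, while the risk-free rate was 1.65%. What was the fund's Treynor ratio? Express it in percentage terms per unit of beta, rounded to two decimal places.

6.75%

β_P = 0.30×0.83 + 0.34×0.88 + 0.36×0.84 = 0.8506
Treynor = (R_P − R_f) / β_P = (7.39% − 1.65%) / 0.8506 = 5.74% / 0.8506 = 6.75%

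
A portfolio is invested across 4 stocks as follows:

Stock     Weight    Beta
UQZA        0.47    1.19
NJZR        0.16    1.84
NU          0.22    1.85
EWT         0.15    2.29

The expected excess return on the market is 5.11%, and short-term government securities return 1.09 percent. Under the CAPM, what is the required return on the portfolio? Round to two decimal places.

9.29%

β_P = Σ w_i β_i = 0.47×1.19 + 0.16×1.84 + 0.22×1.85 + 0.15×2.29 = 1.6042
E(R_P) = R_f + β_P × MRP = 1.09% + 1.6042 × 5.11% = 9.29%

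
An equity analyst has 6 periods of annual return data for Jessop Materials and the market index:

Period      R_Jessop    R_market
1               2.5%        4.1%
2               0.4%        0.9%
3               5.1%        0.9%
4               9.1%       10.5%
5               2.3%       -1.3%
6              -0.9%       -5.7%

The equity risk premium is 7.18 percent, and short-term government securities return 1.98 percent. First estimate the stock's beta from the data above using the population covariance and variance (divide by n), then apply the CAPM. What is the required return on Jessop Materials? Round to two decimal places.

6.05%

Mean R_i = (2.5 + 0.4 + 5.1 + 9.1 + 2.3 − 0.9) / 6 = 3.0833%
Mean R_m = (4.1 + 0.9 + 0.9 + 10.5 − 1.3 − 5.7) / 6 = 1.5667%
Σ(R_i − R̄_i)(R_m − R̄_m) = 83.9067  ⇒  Cov = 83.9067 / 6 = 13.9845
Σ(R_m − R̄_m)² = 148.1333  ⇒  Var(R_m) = 148.1333 / 6 = 24.6889
β = Cov / Var(R_m) = 13.9845 / 24.6889 = 0.5664
E(R) = R_f + β × MRP = 1.98% + 0.5664 × 7.18% = 6.05%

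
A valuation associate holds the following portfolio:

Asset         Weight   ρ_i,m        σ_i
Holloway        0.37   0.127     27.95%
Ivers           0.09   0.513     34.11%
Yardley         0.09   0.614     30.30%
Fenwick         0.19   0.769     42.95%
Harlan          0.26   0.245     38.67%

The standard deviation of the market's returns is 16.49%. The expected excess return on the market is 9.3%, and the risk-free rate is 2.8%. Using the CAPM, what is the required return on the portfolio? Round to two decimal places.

β_Holloway = 0.127 × 27.95% / 16.49% = 0.2153
β_Ivers = 0.513 × 34.11% / 16.49% = 1.0612
β_Yardley = 0.614 × 30.30% / 16.49% = 1.1282
β_Fenwick = 0.769 × 42.95% / 16.49% = 2.0029
β_Harlan = 0.245 × 38.67% / 16.49% = 0.5745
β_P = Σ w_i β_i = 0.37×0.2153 + 0.09×1.0612 + 0.09×1.1282 + 0.19×2.0029 + 0.26×0.5745 = 0.8066
E(R_P) = R_f + β_P × MRP = 2.8% + 0.8066 × 9.3% = 10.30%

10.30%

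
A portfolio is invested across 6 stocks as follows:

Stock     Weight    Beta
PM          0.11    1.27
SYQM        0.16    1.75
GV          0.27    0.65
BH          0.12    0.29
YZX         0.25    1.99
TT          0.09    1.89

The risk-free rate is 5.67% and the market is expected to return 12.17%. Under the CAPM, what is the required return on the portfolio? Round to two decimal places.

β_P = Σ w_i β_i = 0.11×1.27 + 0.16×1.75 + 0.27×0.65 + 0.12×0.29 + 0.25×1.99 + 0.09×1.89 = 1.2976
MRP = 12.17% − 5.67% = 6.50%
E(R_P) = R_f + β_P × MRP = 5.67% + 1.2976 × 6.50% = 14.10%

14.10%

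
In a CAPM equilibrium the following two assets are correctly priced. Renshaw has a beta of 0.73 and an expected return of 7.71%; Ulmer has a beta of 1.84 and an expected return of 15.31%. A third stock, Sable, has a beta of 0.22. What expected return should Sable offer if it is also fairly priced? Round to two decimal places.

MRP (SML slope) = (15.31% − 7.71%) / (1.84 − 0.73) = 7.60% / 1.11 = 6.8468%
R_f (intercept) = 7.71% − 0.73 × 6.8468% = 2.7118%
E(R_Sable) = R_f + β × MRP = 2.7118% + 0.22 × 6.8468% = 4.22%

4.22%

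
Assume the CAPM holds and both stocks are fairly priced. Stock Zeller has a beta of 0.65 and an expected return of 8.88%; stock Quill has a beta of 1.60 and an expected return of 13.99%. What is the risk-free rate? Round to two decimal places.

5.38%

Both satisfy E(R) = R_f + β·MRP, so the slope of the SML is
MRP = (13.99% − 8.88%) / (1.60 − 0.65) = 5.11% / 0.95 = 5.3789%
R_f = E(R_Zeller) − β_Zeller·MRP = 8.88% − 0.65 × 5.3789% = 5.3837%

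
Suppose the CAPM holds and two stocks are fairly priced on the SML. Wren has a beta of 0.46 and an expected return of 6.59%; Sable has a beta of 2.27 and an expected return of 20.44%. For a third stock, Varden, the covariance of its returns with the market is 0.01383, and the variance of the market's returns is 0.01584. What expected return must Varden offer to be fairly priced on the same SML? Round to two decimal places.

MRP = (20.44% − 6.59%) / (2.27 − 0.46) = 7.6519%
R_f = 6.59% − 0.46 × 7.6519% = 3.0701%
β_Varden = Cov / Var(R_m) = 0.01383 / 0.01584 = 0.8731
E(R_Varden) = R_f + β × MRP = 3.0701% + 0.8731 × 7.6519% = 9.75%

9.75%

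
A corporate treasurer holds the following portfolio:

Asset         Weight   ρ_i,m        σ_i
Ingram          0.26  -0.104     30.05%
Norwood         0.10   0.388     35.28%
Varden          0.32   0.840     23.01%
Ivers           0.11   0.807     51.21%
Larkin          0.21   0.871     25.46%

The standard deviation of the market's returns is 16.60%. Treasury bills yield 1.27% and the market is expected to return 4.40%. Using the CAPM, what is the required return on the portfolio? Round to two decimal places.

4.28%

β_Ingram = -0.104 × 30.05% / 16.60% = -0.1883
β_Norwood = 0.388 × 35.28% / 16.60% = 0.8246
β_Varden = 0.840 × 23.01% / 16.60% = 1.1644
β_Ivers = 0.807 × 51.21% / 16.60% = 2.4895
β_Larkin = 0.871 × 25.46% / 16.60% = 1.3359
β_P = Σ w_i β_i = 0.26×-0.1883 + 0.10×0.8246 + 0.32×1.1644 + 0.11×2.4895 + 0.21×1.3359 = 0.9605
MRP = 4.40% − 1.27% = 3.13%
E(R_P) = R_f + β_P × MRP = 1.27% + 0.9605 × 3.13% = 4.28%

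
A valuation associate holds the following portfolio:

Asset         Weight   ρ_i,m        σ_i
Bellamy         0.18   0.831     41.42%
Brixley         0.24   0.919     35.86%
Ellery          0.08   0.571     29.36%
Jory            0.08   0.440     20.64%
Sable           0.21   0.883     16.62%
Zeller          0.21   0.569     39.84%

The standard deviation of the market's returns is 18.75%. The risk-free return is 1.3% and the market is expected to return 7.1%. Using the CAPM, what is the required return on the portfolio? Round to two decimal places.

β_Bellamy = 0.831 × 41.42% / 18.75% = 1.8357
β_Brixley = 0.919 × 35.86% / 18.75% = 1.7576
β_Ellery = 0.571 × 29.36% / 18.75% = 0.8941
β_Jory = 0.440 × 20.64% / 18.75% = 0.4844
β_Sable = 0.883 × 16.62% / 18.75% = 0.7827
β_Zeller = 0.569 × 39.84% / 18.75% = 1.2090
β_P = Σ w_i β_i = 0.18×1.8357 + 0.24×1.7576 + 0.08×0.8941 + 0.08×0.4844 + 0.21×0.7827 + 0.21×1.2090 = 1.2808
MRP = 7.1% − 1.3% = 5.80%
E(R_P) = R_f + β_P × MRP = 1.3% + 1.2808 × 5.8% = 8.73%

8.73%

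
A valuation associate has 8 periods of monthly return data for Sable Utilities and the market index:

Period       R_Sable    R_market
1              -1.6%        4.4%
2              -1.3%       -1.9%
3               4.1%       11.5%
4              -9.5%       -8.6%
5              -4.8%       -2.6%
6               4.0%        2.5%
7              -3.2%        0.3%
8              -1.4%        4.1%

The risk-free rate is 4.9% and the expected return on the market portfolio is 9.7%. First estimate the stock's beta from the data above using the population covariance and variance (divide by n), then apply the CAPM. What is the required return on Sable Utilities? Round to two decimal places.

7.94%

Mean R_i = (-1.6 − 1.3 + 4.1 − 9.5 − 4.8 + 4.0 − 3.2 − 1.4) / 8 = -1.7125%
Mean R_m = (4.4 − 1.9 + 11.5 − 8.6 − 2.6 + 2.5 + 0.3 + 4.1) / 8 = 1.2125%
Σ(R_i − R̄_i)(R_m − R̄_m) = 156.6713  ⇒  Cov = 156.6713 / 8 = 19.5839
Σ(R_m − R̄_m)² = 247.3288  ⇒  Var(R_m) = 247.3288 / 8 = 30.9161
β = Cov / Var(R_m) = 19.5839 / 30.9161 = 0.6335
MRP = 9.7% − 4.9% = 4.80%
E(R) = R_f + β × MRP = 4.9% + 0.6335 × 4.8% = 7.94%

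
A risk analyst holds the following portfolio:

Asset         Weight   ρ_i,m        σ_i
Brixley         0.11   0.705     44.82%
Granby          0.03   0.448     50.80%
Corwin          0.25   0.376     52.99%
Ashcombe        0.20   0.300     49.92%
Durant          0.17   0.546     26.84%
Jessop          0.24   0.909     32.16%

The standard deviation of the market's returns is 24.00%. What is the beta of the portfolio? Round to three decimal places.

0.902

β_Brixley = 0.705 × 44.82% / 24.00% = 1.3166
β_Granby = 0.448 × 50.80% / 24.00% = 0.9483
β_Corwin = 0.376 × 52.99% / 24.00% = 0.8302
β_Ashcombe = 0.300 × 49.92% / 24.00% = 0.6240
β_Durant = 0.546 × 26.84% / 24.00% = 0.6106
β_Jessop = 0.909 × 32.16% / 24.00% = 1.2181
β_P = Σ w_i β_i = 0.11×1.3166 + 0.03×0.9483 + 0.25×0.8302 + 0.20×0.6240 + 0.17×0.6106 + 0.24×1.2181 = 0.9018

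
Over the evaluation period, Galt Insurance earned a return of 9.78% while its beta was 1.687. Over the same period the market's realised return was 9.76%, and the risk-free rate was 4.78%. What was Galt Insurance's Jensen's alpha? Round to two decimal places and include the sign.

-3.40%

Market excess return = 9.76% − 4.78% = 4.98%
CAPM benchmark = R_f + β(R_m − R_f) = 4.78% + 1.687 × 4.98% = 13.18126%
α = actual − benchmark = 9.78% − 13.18126% = -3.40%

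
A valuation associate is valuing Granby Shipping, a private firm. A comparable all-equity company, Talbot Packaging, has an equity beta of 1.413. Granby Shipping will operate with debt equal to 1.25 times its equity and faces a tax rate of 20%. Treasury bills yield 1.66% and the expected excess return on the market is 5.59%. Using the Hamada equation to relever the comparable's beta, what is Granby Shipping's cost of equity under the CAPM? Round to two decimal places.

17.46%

β_L = β_U × [1 + (1 − t)(D/E)] = 1.413 × [1 + (1 − 0.20) × 1.25]
    = 1.413 × [1 + 0.80 × 1.25] = 1.413 × 2.0000 = 2.8260
E(R) = R_f + β_L × MRP = 1.66% + 2.8260 × 5.59% = 17.46%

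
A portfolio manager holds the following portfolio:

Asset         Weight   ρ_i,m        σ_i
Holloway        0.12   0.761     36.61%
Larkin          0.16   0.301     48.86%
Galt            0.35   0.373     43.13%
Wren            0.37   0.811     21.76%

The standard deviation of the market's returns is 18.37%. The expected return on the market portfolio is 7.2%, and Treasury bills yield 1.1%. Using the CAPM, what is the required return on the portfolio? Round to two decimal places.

β_Holloway = 0.761 × 36.61% / 18.37% = 1.5166
β_Larkin = 0.301 × 48.86% / 18.37% = 0.8006
β_Galt = 0.373 × 43.13% / 18.37% = 0.8757
β_Wren = 0.811 × 21.76% / 18.37% = 0.9607
β_P = Σ w_i β_i = 0.12×1.5166 + 0.16×0.8006 + 0.35×0.8757 + 0.37×0.9607 = 0.9720
MRP = 7.2% − 1.1% = 6.10%
E(R_P) = R_f + β_P × MRP = 1.1% + 0.9720 × 6.1% = 7.03%

7.03%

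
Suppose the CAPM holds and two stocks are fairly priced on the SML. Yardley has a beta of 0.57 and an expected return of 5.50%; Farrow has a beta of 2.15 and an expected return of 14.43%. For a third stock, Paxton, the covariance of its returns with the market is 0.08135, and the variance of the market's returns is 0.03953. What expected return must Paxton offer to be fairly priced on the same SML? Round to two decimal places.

13.91%

MRP = (14.43% − 5.50%) / (2.15 − 0.57) = 5.6519%
R_f = 5.50% − 0.57 × 5.6519% = 2.2784%
β_Paxton = Cov / Var(R_m) = 0.08135 / 0.03953 = 2.0579
E(R_Paxton) = R_f + β × MRP = 2.2784% + 2.0579 × 5.6519% = 13.91%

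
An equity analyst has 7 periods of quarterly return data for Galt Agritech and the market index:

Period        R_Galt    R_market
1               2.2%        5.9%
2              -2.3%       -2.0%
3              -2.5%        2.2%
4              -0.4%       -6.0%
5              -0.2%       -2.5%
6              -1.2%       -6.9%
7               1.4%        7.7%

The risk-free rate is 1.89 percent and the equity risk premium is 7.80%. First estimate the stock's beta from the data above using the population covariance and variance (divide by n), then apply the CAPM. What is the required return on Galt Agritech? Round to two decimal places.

3.24%

Mean R_i = (2.2 − 2.3 − 2.5 − 0.4 − 0.2 − 1.2 + 1.4) / 7 = -0.4286%
Mean R_m = (5.9 − 2.0 + 2.2 − 6.0 − 2.5 − 6.9 + 7.7) / 7 = -0.2286%
Σ(R_i − R̄_i)(R_m − R̄_m) = 33.3543  ⇒  Cov = 33.3543 / 7 = 4.7649
Σ(R_m − R̄_m)² = 192.4343  ⇒  Var(R_m) = 192.4343 / 7 = 27.4906
β = Cov / Var(R_m) = 4.7649 / 27.4906 = 0.1733
E(R) = R_f + β × MRP = 1.89% + 0.1733 × 7.80% = 3.24%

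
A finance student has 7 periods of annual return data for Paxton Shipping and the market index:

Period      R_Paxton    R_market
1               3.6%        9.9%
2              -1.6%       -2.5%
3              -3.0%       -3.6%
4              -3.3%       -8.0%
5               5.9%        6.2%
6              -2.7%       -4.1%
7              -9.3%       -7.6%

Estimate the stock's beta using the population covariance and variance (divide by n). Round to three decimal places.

Mean R_i = (3.6 − 1.6 − 3.0 − 3.3 + 5.9 − 2.7 − 9.3) / 7 = -1.4857%
Mean R_m = (9.9 − 2.5 − 3.6 − 8.0 + 6.2 − 4.1 − 7.6) / 7 = -1.3857%
Σ(R_i − R̄_i)(R_m − R̄_m) = 180.7586  ⇒  Cov = 180.7586 / 7 = 25.8227
Σ(R_m − R̄_m)² = 280.7886  ⇒  Var(R_m) = 280.7886 / 7 = 40.1127
β = Cov / Var(R_m) = 25.8227 / 40.1127 = 0.6438

0.644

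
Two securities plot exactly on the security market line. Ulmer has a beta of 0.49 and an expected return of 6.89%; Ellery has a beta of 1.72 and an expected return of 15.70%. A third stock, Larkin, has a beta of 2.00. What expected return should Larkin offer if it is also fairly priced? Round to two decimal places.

MRP (SML slope) = (15.70% − 6.89%) / (1.72 − 0.49) = 8.81% / 1.23 = 7.1626%
R_f (intercept) = 6.89% − 0.49 × 7.1626% = 3.3803%
E(R_Larkin) = R_f + β × MRP = 3.3803% + 2.00 × 7.1626% = 17.71%

17.71%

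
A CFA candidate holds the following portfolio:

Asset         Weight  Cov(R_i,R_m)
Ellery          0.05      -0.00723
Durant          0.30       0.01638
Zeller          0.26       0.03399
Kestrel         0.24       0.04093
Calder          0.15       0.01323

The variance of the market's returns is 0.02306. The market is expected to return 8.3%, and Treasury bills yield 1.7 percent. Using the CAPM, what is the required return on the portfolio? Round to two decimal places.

β_Ellery = -0.00723 / 0.02306 = -0.3135
β_Durant = 0.01638 / 0.02306 = 0.7103
β_Zeller = 0.03399 / 0.02306 = 1.4740
β_Kestrel = 0.04093 / 0.02306 = 1.7749
β_Calder = 0.01323 / 0.02306 = 0.5737
β_P = Σ w_i β_i = 0.05×-0.3135 + 0.30×0.7103 + 0.26×1.4740 + 0.24×1.7749 + 0.15×0.5737 = 1.0927
MRP = 8.3% − 1.7% = 6.60%
E(R_P) = R_f + β_P × MRP = 1.7% + 1.0927 × 6.6% = 8.91%

8.91%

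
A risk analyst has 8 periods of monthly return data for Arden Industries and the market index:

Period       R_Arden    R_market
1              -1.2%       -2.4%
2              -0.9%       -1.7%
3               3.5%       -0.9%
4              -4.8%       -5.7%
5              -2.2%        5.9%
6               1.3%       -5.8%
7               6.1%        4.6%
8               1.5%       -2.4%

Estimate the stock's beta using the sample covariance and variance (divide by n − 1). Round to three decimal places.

0.280

Mean R_i = (-1.2 − 0.9 + 3.5 − 4.8 − 2.2 + 1.3 + 6.1 + 1.5) / 8 = 0.4125%
Mean R_m = (-2.4 − 1.7 − 0.9 − 5.7 + 5.9 − 5.8 + 4.6 − 2.4) / 8 = -1.0500%
Σ(R_i − R̄_i)(R_m − R̄_m) = 36.0250  ⇒  Cov = 36.0250 / 7 = 5.1464
Σ(R_m − R̄_m)² = 128.5000  ⇒  Var(R_m) = 128.5000 / 7 = 18.3571
β = Cov / Var(R_m) = 5.1464 / 18.3571 = 0.2803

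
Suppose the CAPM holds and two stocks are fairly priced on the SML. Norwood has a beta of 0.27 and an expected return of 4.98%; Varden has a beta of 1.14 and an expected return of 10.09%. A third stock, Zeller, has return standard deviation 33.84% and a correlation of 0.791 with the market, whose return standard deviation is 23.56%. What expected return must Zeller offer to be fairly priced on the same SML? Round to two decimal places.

MRP = (10.09% − 4.98%) / (1.14 − 0.27) = 5.8736%
R_f = 4.98% − 0.27 × 5.8736% = 3.3941%
β_Zeller = ρ·σ_i/σ_m = 0.791 × 33.84 / 23.56 = 1.1361
E(R_Zeller) = R_f + β × MRP = 3.3941% + 1.1361 × 5.8736% = 10.07%

10.07%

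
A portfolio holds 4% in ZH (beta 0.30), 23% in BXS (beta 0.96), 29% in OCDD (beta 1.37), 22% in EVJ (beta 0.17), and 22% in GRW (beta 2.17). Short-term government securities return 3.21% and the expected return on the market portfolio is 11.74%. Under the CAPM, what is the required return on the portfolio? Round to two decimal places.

β_P = Σ w_i β_i = 0.04×0.30 + 0.23×0.96 + 0.29×1.37 + 0.22×0.17 + 0.22×2.17 = 1.1449
MRP = 11.74% − 3.21% = 8.53%
E(R_P) = R_f + β_P × MRP = 3.21% + 1.1449 × 8.53% = 12.98%

12.98%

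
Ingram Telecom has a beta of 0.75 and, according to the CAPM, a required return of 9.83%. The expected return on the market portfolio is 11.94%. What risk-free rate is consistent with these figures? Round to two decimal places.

3.50%

E(R) = R_f + β(E(R_m) − R_f) = R_f(1 − β) + β·E(R_m)
9.83% = R_f × (1 − 0.75) + 0.75 × 11.94%
9.83% = R_f × 0.25 + 8.9550%
R_f = (9.83% − 8.9550%) / 0.25 = 3.50%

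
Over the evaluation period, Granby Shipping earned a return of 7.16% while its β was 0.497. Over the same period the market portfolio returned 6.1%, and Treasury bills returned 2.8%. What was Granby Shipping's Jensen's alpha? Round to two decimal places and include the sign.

Market excess return = 6.1% − 2.8% = 3.30%
CAPM benchmark = R_f + β(R_m − R_f) = 2.8% + 0.497 × 3.3% = 4.4401%
α = actual − benchmark = 7.16% − 4.4401% = +2.72%

+2.72%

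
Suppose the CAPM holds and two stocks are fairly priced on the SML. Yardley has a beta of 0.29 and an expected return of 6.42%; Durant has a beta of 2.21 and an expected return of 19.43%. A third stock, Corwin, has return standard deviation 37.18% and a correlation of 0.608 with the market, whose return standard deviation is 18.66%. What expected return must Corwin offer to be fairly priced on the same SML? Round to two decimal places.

12.66%

MRP = (19.43% − 6.42%) / (2.21 − 0.29) = 6.7760%
R_f = 6.42% − 0.29 × 6.7760% = 4.4550%
β_Corwin = ρ·σ_i/σ_m = 0.608 × 37.18 / 18.66 = 1.2114
E(R_Corwin) = R_f + β × MRP = 4.4550% + 1.2114 × 6.7760% = 12.66%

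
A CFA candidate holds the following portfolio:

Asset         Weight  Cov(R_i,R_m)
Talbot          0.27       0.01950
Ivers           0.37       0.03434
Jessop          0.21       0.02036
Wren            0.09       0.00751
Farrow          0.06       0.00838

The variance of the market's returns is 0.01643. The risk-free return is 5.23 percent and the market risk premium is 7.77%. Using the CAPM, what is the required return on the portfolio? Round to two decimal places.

16.31%

β_Talbot = 0.01950 / 0.01643 = 1.1869
β_Ivers = 0.03434 / 0.01643 = 2.0901
β_Jessop = 0.02036 / 0.01643 = 1.2392
β_Wren = 0.00751 / 0.01643 = 0.4571
β_Farrow = 0.00838 / 0.01643 = 0.5100
β_P = Σ w_i β_i = 0.27×1.1869 + 0.37×2.0901 + 0.21×1.2392 + 0.09×0.4571 + 0.06×0.5100 = 1.4258
E(R_P) = R_f + β_P × MRP = 5.23% + 1.4258 × 7.77% = 16.31%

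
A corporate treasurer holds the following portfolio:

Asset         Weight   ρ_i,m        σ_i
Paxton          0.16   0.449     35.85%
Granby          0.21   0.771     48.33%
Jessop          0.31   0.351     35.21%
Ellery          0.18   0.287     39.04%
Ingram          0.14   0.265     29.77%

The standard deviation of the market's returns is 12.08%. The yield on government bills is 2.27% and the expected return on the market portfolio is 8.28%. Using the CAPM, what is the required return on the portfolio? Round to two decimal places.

β_Paxton = 0.449 × 35.85% / 12.08% = 1.3325
β_Granby = 0.771 × 48.33% / 12.08% = 3.0846
β_Jessop = 0.351 × 35.21% / 12.08% = 1.0231
β_Ellery = 0.287 × 39.04% / 12.08% = 0.9275
β_Ingram = 0.265 × 29.77% / 12.08% = 0.6531
β_P = Σ w_i β_i = 0.16×1.3325 + 0.21×3.0846 + 0.31×1.0231 + 0.18×0.9275 + 0.14×0.6531 = 1.4365
MRP = 8.28% − 2.27% = 6.01%
E(R_P) = R_f + β_P × MRP = 2.27% + 1.4365 × 6.01% = 10.90%

10.90%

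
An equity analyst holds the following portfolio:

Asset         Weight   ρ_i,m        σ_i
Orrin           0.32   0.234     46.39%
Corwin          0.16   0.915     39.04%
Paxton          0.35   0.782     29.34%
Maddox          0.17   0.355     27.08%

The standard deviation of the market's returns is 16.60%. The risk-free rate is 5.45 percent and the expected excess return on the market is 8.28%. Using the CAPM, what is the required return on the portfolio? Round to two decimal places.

β_Orrin = 0.234 × 46.39% / 16.60% = 0.6539
β_Corwin = 0.915 × 39.04% / 16.60% = 2.1519
β_Paxton = 0.782 × 29.34% / 16.60% = 1.3822
β_Maddox = 0.355 × 27.08% / 16.60% = 0.5791
β_P = Σ w_i β_i = 0.32×0.6539 + 0.16×2.1519 + 0.35×1.3822 + 0.17×0.5791 = 1.1358
E(R_P) = R_f + β_P × MRP = 5.45% + 1.1358 × 8.28% = 14.85%

14.85%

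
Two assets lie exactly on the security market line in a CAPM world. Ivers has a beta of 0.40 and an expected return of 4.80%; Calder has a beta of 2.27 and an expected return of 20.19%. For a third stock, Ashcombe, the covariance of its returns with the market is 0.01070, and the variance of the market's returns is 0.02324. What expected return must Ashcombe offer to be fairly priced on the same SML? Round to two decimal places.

MRP = (20.19% − 4.80%) / (2.27 − 0.40) = 8.2299%
R_f = 4.80% − 0.40 × 8.2299% = 1.5080%
β_Ashcombe = Cov / Var(R_m) = 0.01070 / 0.02324 = 0.4604
E(R_Ashcombe) = R_f + β × MRP = 1.5080% + 0.4604 × 8.2299% = 5.30%

5.30%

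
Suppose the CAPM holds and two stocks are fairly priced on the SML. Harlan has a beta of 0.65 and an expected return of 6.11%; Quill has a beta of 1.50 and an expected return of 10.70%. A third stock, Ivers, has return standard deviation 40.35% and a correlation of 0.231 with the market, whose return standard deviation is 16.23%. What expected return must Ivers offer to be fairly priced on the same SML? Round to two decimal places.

5.70%

MRP = (10.70% − 6.11%) / (1.50 − 0.65) = 5.4000%
R_f = 6.11% − 0.65 × 5.4000% = 2.6000%
β_Ivers = ρ·σ_i/σ_m = 0.231 × 40.35 / 16.23 = 0.5743
E(R_Ivers) = R_f + β × MRP = 2.6000% + 0.5743 × 5.4000% = 5.70%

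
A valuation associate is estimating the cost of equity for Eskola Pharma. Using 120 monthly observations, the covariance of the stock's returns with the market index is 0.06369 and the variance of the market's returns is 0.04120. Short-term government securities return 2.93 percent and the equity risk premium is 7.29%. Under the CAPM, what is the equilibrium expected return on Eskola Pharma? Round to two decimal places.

14.20%

β = Cov(R_i, R_m) / Var(R_m) = 0.06369 / 0.04120 = 1.5459
E(R) = R_f + β × MRP = 2.93% + 1.5459 × 7.29% = 14.20%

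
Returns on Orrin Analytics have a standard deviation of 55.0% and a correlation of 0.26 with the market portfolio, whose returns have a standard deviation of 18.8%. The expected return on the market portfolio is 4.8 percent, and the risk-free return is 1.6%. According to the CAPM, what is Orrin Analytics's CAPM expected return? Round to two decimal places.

4.03%

β = ρ × σ_i / σ_m = 0.26 × 55.0% / 18.8% = 0.7606
MRP = 4.8% − 1.6% = 3.20%
E(R) = 1.6% + 0.7606 × 3.2% = 4.03%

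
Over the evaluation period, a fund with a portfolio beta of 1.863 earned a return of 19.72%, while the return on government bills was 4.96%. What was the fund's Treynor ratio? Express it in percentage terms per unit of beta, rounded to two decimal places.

7.92%

Treynor = (R_P − R_f) / β_P = (19.72% − 4.96%) / 1.8630 = 14.76% / 1.8630 = 7.92%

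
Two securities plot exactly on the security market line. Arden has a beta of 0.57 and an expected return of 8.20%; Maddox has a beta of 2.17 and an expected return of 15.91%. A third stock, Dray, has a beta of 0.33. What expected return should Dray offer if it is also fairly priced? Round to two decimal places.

7.04%

MRP (SML slope) = (15.91% − 8.20%) / (2.17 − 0.57) = 7.71% / 1.60 = 4.8188%
R_f (intercept) = 8.20% − 0.57 × 4.8188% = 5.4533%
E(R_Dray) = R_f + β × MRP = 5.4533% + 0.33 × 4.8188% = 7.04%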